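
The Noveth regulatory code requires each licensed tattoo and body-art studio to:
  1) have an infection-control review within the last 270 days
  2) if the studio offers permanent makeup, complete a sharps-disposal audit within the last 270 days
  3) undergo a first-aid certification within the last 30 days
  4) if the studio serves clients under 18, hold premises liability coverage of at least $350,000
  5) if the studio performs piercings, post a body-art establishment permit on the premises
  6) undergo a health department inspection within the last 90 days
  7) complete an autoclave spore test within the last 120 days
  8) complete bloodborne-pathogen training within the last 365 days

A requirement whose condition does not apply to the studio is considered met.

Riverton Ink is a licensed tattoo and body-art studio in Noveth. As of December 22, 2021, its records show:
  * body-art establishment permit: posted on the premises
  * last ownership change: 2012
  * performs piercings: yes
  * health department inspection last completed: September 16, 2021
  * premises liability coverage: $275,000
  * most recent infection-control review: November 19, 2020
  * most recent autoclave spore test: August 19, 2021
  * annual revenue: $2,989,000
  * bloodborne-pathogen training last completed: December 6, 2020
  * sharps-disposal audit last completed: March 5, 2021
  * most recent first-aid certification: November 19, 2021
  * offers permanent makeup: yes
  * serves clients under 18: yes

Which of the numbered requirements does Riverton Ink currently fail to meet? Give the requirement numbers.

1, 2, 3, 4, 6, 7, 8

1. infection-control review 398 days ago vs limit 270 → not met
2. condition 'offers permanent makeup' holds; sharps-disposal audit 292 days ago vs limit 270 → not met
3. first-aid certification 33 days ago vs limit 30 → not met
4. condition 'serves clients under 18' holds; premises liability coverage $275,000 < $350,000 → not met
5. condition 'performs piercings' holds; body-art establishment permit present → met
6. health department inspection 97 days ago vs limit 90 → not met
7. autoclave spore test 125 days ago vs limit 120 → not met
8. bloodborne-pathogen training 381 days ago vs limit 365 → not met
Not met: 1, 2, 3, 4, 6, 7, 8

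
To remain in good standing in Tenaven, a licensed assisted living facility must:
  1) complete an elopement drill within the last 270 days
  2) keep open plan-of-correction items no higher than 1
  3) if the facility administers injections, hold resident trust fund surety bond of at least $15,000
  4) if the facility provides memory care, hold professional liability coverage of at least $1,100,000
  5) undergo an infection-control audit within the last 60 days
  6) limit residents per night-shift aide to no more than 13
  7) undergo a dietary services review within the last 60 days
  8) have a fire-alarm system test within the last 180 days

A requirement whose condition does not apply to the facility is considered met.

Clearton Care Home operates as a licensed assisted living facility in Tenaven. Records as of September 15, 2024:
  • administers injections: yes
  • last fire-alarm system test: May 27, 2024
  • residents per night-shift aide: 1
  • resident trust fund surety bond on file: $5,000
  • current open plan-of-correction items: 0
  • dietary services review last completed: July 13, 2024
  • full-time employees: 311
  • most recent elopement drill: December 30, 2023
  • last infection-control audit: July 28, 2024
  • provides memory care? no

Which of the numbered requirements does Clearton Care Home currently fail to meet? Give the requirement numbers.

3, 7

1. elopement drill 260 days ago vs limit 270 → met
2. open plan-of-correction items 0 ≤ 1 → met
3. condition 'administers injections' holds; resident trust fund surety bond $5,000 < $15,000 → not met
4. condition 'provides memory care' does not hold → requirement n/a → met
5. infection-control audit 49 days ago vs limit 60 → met
6. residents per night-shift aide 1 ≤ 13 → met
7. dietary services review 64 days ago vs limit 60 → not met
8. fire-alarm system test 111 days ago vs limit 180 → met
Not met: 3, 7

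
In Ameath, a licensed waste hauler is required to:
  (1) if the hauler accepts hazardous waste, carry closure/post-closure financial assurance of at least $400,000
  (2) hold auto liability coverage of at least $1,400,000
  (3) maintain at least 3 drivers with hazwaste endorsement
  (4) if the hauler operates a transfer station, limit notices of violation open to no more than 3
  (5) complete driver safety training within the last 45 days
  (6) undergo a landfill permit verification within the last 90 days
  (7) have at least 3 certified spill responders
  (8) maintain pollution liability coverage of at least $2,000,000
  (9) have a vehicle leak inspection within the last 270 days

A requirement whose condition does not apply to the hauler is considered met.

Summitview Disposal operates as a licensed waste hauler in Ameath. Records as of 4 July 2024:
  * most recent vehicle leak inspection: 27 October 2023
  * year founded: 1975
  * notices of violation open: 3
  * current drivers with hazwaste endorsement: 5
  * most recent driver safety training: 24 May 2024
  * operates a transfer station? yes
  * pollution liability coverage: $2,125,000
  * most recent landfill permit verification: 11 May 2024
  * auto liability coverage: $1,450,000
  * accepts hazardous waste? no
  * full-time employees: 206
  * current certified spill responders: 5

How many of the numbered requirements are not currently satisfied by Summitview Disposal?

0

1. condition 'accepts hazardous waste' does not hold → requirement n/a → met
2. auto liability coverage $1,450,000 ≥ $1,400,000 → met
3. drivers with hazwaste endorsement 5 ≥ 3 → met
4. condition 'operates a transfer station' holds; notices of violation open 3 ≤ 3 → met
5. driver safety training 41 days ago vs limit 45 → met
6. landfill permit verification 54 days ago vs limit 90 → met
7. certified spill responders 5 ≥ 3 → met
8. pollution liability coverage $2,125,000 ≥ $2,000,000 → met
9. vehicle leak inspection 251 days ago vs limit 270 → met
Not met: 0 of 9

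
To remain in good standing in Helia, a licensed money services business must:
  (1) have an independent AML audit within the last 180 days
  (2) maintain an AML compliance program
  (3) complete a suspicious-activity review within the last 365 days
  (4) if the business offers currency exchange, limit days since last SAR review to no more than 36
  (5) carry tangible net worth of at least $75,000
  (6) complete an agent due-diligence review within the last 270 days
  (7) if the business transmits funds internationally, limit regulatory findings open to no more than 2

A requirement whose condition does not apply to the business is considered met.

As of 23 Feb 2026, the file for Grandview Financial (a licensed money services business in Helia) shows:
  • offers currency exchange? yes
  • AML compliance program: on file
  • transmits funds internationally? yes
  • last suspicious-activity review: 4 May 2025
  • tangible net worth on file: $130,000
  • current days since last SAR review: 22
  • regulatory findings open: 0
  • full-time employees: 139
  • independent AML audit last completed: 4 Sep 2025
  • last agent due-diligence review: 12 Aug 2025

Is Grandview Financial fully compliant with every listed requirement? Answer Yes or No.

Yes

1. independent AML audit 172 days ago vs limit 180 → met
2. AML compliance program present → met
3. suspicious-activity review 295 days ago vs limit 365 → met
4. condition 'offers currency exchange' holds; days since last SAR review 22 ≤ 36 → met
5. tangible net worth $130,000 ≥ $75,000 → met
6. agent due-diligence review 195 days ago vs limit 270 → met
7. condition 'transmits funds internationally' holds; regulatory findings open 0 ≤ 2 → met
All met.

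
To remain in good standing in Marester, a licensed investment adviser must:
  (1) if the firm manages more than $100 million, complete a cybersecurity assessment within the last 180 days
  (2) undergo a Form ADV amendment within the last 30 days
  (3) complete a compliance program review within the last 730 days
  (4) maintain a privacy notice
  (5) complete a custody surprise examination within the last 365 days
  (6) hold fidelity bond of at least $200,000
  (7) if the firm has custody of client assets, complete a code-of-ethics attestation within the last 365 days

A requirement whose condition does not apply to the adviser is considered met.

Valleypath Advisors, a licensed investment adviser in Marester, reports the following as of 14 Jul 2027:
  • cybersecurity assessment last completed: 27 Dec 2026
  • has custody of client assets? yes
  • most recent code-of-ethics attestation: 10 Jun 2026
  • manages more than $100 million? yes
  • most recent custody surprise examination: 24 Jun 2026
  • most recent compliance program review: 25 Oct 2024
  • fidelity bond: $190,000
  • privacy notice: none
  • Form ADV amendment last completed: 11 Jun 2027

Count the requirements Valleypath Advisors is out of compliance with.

7

1. condition 'manages more than $100 million' holds; cybersecurity assessment 199 days ago vs limit 180 → not met
2. Form ADV amendment 33 days ago vs limit 30 → not met
3. compliance program review 992 days ago vs limit 730 → not met
4. privacy notice absent → not met
5. custody surprise examination 385 days ago vs limit 365 → not met
6. fidelity bond $190,000 < $200,000 → not met
7. condition 'has custody of client assets' holds; code-of-ethics attestation 399 days ago vs limit 365 → not met
Not met: 7 of 7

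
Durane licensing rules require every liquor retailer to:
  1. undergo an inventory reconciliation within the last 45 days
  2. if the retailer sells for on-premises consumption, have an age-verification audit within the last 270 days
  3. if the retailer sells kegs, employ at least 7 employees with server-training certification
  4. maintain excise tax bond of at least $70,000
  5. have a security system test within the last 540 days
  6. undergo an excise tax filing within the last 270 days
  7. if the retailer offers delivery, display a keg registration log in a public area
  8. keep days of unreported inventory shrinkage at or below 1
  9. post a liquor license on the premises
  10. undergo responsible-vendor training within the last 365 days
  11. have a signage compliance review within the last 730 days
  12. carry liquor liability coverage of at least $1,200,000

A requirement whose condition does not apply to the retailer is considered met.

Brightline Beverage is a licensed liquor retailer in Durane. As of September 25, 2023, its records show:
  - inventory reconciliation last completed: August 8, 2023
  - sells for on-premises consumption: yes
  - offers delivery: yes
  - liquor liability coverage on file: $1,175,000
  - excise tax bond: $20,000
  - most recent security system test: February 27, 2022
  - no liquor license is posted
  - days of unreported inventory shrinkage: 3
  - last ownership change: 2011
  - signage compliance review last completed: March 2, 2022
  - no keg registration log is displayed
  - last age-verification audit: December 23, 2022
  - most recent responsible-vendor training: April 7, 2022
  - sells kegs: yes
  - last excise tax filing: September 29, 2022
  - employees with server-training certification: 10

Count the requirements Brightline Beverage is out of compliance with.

1. inventory reconciliation 48 days ago vs limit 45 → not met
2. condition 'sells for on-premises consumption' holds; age-verification audit 276 days ago vs limit 270 → not met
3. condition 'sells kegs' holds; employees with server-training certification 10 ≥ 7 → met
4. excise tax bond $20,000 < $70,000 → not met
5. security system test 575 days ago vs limit 540 → not met
6. excise tax filing 361 days ago vs limit 270 → not met
7. condition 'offers delivery' holds; keg registration log absent → not met
8. days of unreported inventory shrinkage 3 > 1 → not met
9. liquor license absent → not met
10. responsible-vendor training 536 days ago vs limit 365 → not met
11. signage compliance review 572 days ago vs limit 730 → met
12. liquor liability coverage $1,175,000 < $1,200,000 → not met
Not met: 10 of 12

10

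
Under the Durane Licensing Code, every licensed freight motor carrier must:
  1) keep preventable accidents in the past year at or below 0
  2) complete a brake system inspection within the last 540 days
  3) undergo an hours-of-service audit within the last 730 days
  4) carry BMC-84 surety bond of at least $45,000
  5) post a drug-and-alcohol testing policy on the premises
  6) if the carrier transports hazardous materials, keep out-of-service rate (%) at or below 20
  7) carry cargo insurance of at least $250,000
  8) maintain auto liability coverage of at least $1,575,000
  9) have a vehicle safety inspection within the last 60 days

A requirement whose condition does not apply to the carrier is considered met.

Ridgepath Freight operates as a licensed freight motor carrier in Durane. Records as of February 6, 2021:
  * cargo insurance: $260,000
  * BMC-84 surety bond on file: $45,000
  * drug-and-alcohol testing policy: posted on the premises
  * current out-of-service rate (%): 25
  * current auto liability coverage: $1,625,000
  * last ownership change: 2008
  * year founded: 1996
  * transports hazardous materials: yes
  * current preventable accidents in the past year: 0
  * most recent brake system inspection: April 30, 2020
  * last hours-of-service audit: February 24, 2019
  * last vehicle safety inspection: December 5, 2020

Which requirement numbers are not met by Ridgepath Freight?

6, 9

1. preventable accidents in the past year 0 ≤ 0 → met
2. brake system inspection 282 days ago vs limit 540 → met
3. hours-of-service audit 713 days ago vs limit 730 → met
4. BMC-84 surety bond $45,000 ≥ $45,000 → met
5. drug-and-alcohol testing policy present → met
6. condition 'transports hazardous materials' holds; out-of-service rate (%) 25 > 20 → not met
7. cargo insurance $260,000 ≥ $250,000 → met
8. auto liability coverage $1,625,000 ≥ $1,575,000 → met
9. vehicle safety inspection 63 days ago vs limit 60 → not met
Not met: 6, 9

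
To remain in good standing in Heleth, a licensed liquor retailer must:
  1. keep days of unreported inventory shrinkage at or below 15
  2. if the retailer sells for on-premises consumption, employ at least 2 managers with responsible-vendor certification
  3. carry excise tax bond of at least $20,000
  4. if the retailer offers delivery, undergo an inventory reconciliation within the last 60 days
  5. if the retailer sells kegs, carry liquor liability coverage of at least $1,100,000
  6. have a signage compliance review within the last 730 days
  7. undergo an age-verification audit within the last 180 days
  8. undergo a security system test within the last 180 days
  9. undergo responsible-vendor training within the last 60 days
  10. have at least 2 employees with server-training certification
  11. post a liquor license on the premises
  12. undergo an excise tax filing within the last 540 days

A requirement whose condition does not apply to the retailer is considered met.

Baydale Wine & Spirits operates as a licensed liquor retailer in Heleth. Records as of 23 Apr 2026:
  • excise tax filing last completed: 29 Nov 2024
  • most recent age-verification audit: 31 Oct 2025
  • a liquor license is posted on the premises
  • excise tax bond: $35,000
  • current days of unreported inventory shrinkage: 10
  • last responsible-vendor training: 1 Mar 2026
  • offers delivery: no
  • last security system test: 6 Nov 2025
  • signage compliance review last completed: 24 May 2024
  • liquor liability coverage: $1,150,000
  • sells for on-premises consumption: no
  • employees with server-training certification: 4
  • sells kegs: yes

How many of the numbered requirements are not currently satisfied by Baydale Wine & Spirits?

0

1. days of unreported inventory shrinkage 10 ≤ 15 → met
2. condition 'sells for on-premises consumption' does not hold → requirement n/a → met
3. excise tax bond $35,000 ≥ $20,000 → met
4. condition 'offers delivery' does not hold → requirement n/a → met
5. condition 'sells kegs' holds; liquor liability coverage $1,150,000 ≥ $1,100,000 → met
6. signage compliance review 699 days ago vs limit 730 → met
7. age-verification audit 174 days ago vs limit 180 → met
8. security system test 168 days ago vs limit 180 → met
9. responsible-vendor training 53 days ago vs limit 60 → met
10. employees with server-training certification 4 ≥ 2 → met
11. liquor license present → met
12. excise tax filing 510 days ago vs limit 540 → met
Not met: 0 of 12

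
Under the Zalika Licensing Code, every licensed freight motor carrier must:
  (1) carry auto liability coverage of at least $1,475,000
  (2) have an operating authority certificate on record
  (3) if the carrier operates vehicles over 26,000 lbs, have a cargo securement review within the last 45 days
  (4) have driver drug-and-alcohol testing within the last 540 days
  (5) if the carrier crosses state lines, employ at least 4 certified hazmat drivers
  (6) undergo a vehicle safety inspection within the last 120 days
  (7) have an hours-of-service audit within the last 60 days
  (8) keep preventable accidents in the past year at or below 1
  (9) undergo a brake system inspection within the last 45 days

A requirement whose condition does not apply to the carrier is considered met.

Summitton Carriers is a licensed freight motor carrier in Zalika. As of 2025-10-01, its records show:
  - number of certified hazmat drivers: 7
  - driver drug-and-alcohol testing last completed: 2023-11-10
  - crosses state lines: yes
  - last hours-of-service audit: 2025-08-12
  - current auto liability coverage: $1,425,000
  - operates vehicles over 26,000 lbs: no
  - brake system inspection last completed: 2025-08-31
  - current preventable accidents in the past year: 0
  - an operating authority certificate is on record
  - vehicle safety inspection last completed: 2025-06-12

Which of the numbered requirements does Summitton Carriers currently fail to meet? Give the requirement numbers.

1, 4

1. auto liability coverage $1,425,000 < $1,475,000 → not met
2. operating authority certificate present → met
3. condition 'operates vehicles over 26,000 lbs' does not hold → requirement n/a → met
4. driver drug-and-alcohol testing 691 days ago vs limit 540 → not met
5. condition 'crosses state lines' holds; certified hazmat drivers 7 ≥ 4 → met
6. vehicle safety inspection 111 days ago vs limit 120 → met
7. hours-of-service audit 50 days ago vs limit 60 → met
8. preventable accidents in the past year 0 ≤ 1 → met
9. brake system inspection 31 days ago vs limit 45 → met
Not met: 1, 4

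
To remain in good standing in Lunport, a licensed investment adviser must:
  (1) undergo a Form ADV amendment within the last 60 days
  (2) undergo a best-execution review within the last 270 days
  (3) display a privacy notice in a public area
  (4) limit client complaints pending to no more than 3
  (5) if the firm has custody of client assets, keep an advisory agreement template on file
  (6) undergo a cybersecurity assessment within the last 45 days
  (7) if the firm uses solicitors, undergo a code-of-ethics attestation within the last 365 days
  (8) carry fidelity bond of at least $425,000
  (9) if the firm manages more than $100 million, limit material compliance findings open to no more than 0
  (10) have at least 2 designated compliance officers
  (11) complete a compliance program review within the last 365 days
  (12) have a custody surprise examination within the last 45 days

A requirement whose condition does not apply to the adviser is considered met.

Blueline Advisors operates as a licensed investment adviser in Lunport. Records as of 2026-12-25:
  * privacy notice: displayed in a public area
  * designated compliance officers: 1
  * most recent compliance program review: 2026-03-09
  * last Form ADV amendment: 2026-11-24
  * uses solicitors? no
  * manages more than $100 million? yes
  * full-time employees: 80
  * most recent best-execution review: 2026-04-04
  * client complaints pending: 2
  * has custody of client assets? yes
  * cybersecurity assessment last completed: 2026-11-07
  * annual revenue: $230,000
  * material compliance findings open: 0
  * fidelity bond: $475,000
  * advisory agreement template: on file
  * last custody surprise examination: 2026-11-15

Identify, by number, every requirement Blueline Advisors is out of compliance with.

6, 10

1. Form ADV amendment 31 days ago vs limit 60 → met
2. best-execution review 265 days ago vs limit 270 → met
3. privacy notice present → met
4. client complaints pending 2 ≤ 3 → met
5. condition 'has custody of client assets' holds; advisory agreement template present → met
6. cybersecurity assessment 48 days ago vs limit 45 → not met
7. condition 'uses solicitors' does not hold → requirement n/a → met
8. fidelity bond $475,000 ≥ $425,000 → met
9. condition 'manages more than $100 million' holds; material compliance findings open 0 ≤ 0 → met
10. designated compliance officers 1 < 2 → not met
11. compliance program review 291 days ago vs limit 365 → met
12. custody surprise examination 40 days ago vs limit 45 → met
Not met: 6, 10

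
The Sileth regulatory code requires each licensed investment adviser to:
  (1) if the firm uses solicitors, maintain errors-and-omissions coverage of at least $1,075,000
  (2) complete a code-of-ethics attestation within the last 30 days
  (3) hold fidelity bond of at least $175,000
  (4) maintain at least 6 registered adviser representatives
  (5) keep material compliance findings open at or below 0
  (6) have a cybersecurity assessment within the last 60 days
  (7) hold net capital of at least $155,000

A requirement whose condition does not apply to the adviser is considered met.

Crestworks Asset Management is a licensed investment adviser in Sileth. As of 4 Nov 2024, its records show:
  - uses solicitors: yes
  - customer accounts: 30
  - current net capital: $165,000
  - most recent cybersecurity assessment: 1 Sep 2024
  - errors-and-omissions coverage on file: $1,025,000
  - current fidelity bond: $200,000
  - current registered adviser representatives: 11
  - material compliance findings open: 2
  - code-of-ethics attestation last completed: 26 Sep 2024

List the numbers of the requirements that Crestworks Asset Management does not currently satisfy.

1, 2, 5, 6

1. condition 'uses solicitors' holds; errors-and-omissions coverage $1,025,000 < $1,075,000 → not met
2. code-of-ethics attestation 39 days ago vs limit 30 → not met
3. fidelity bond $200,000 ≥ $175,000 → met
4. registered adviser representatives 11 ≥ 6 → met
5. material compliance findings open 2 > 0 → not met
6. cybersecurity assessment 64 days ago vs limit 60 → not met
7. net capital $165,000 ≥ $155,000 → met
Not met: 1, 2, 5, 6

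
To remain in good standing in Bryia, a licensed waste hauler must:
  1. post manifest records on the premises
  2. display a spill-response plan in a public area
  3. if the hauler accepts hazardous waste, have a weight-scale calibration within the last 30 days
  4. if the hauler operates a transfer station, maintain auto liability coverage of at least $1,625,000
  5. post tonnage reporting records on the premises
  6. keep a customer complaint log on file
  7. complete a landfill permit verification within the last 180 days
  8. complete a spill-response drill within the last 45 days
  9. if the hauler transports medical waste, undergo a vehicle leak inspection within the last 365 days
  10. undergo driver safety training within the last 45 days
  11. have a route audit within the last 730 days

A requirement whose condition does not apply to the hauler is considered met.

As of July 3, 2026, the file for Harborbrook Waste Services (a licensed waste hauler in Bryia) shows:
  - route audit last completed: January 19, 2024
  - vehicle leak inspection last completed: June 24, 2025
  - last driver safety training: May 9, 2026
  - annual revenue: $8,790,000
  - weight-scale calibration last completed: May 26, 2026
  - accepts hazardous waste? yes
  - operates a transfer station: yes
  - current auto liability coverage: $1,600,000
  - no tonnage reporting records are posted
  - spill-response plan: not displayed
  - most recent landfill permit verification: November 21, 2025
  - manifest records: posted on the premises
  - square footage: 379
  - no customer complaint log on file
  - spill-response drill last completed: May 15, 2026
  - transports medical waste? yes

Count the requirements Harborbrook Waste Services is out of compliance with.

10

1. manifest records present → met
2. spill-response plan absent → not met
3. condition 'accepts hazardous waste' holds; weight-scale calibration 38 days ago vs limit 30 → not met
4. condition 'operates a transfer station' holds; auto liability coverage $1,600,000 < $1,625,000 → not met
5. tonnage reporting records absent → not met
6. customer complaint log absent → not met
7. landfill permit verification 224 days ago vs limit 180 → not met
8. spill-response drill 49 days ago vs limit 45 → not met
9. condition 'transports medical waste' holds; vehicle leak inspection 374 days ago vs limit 365 → not met
10. driver safety training 55 days ago vs limit 45 → not met
11. route audit 896 days ago vs limit 730 → not met
Not met: 10 of 11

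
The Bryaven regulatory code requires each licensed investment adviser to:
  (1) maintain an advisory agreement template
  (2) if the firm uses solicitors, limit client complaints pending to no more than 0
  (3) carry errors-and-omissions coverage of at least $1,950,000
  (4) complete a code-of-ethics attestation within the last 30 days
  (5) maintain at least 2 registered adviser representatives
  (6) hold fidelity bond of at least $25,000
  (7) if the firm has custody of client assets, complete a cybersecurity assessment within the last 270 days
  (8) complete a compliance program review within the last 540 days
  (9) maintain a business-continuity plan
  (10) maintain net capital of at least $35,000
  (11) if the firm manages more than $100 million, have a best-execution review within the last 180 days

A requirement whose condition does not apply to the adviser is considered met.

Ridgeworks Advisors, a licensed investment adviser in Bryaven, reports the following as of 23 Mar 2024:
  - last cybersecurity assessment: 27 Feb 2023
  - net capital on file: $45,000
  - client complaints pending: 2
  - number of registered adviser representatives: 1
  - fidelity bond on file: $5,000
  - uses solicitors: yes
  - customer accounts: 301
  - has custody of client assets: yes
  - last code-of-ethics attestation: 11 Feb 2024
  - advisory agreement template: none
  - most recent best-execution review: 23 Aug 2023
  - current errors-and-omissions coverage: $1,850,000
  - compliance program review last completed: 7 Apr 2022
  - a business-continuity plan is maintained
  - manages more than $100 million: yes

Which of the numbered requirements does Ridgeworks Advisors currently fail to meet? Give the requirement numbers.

1. advisory agreement template absent → not met
2. condition 'uses solicitors' holds; client complaints pending 2 > 0 → not met
3. errors-and-omissions coverage $1,850,000 < $1,950,000 → not met
4. code-of-ethics attestation 41 days ago vs limit 30 → not met
5. registered adviser representatives 1 < 2 → not met
6. fidelity bond $5,000 < $25,000 → not met
7. condition 'has custody of client assets' holds; cybersecurity assessment 390 days ago vs limit 270 → not met
8. compliance program review 716 days ago vs limit 540 → not met
9. business-continuity plan present → met
10. net capital $45,000 ≥ $35,000 → met
11. condition 'manages more than $100 million' holds; best-execution review 213 days ago vs limit 180 → not met
Not met: 1, 2, 3, 4, 5, 6, 7, 8, 11

1, 2, 3, 4, 5, 6, 7, 8, 11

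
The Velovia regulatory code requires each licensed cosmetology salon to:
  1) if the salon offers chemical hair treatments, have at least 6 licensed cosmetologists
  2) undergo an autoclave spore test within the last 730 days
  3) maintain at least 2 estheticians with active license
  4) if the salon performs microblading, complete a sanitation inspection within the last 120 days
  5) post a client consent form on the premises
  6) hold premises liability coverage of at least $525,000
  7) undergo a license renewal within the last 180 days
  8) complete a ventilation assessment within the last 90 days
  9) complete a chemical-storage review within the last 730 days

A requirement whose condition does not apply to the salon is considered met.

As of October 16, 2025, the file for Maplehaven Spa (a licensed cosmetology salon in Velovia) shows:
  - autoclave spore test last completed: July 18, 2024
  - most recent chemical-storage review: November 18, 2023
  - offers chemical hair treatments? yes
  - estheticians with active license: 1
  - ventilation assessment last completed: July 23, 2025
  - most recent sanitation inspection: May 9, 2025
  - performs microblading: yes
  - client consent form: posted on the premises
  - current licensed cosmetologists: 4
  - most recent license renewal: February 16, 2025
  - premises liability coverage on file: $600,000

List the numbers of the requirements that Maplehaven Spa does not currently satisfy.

1. condition 'offers chemical hair treatments' holds; licensed cosmetologists 4 < 6 → not met
2. autoclave spore test 455 days ago vs limit 730 → met
3. estheticians with active license 1 < 2 → not met
4. condition 'performs microblading' holds; sanitation inspection 160 days ago vs limit 120 → not met
5. client consent form present → met
6. premises liability coverage $600,000 ≥ $525,000 → met
7. license renewal 242 days ago vs limit 180 → not met
8. ventilation assessment 85 days ago vs limit 90 → met
9. chemical-storage review 698 days ago vs limit 730 → met
Not met: 1, 3, 4, 7

1, 3, 4, 7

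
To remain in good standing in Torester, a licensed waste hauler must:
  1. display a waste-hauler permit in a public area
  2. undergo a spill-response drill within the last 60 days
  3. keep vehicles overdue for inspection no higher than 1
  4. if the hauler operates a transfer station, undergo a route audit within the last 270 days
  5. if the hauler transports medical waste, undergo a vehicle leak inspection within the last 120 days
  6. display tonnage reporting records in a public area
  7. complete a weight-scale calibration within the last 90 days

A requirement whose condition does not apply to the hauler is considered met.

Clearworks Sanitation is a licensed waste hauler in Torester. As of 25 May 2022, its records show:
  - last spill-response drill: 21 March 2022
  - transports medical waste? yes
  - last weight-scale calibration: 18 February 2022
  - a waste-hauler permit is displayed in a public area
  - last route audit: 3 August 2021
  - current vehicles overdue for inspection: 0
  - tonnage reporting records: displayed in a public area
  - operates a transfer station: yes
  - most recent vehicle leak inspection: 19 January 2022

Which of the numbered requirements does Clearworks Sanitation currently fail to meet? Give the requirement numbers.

1. waste-hauler permit present → met
2. spill-response drill 65 days ago vs limit 60 → not met
3. vehicles overdue for inspection 0 ≤ 1 → met
4. condition 'operates a transfer station' holds; route audit 295 days ago vs limit 270 → not met
5. condition 'transports medical waste' holds; vehicle leak inspection 126 days ago vs limit 120 → not met
6. tonnage reporting records present → met
7. weight-scale calibration 96 days ago vs limit 90 → not met
Not met: 2, 4, 5, 7

2, 4, 5, 7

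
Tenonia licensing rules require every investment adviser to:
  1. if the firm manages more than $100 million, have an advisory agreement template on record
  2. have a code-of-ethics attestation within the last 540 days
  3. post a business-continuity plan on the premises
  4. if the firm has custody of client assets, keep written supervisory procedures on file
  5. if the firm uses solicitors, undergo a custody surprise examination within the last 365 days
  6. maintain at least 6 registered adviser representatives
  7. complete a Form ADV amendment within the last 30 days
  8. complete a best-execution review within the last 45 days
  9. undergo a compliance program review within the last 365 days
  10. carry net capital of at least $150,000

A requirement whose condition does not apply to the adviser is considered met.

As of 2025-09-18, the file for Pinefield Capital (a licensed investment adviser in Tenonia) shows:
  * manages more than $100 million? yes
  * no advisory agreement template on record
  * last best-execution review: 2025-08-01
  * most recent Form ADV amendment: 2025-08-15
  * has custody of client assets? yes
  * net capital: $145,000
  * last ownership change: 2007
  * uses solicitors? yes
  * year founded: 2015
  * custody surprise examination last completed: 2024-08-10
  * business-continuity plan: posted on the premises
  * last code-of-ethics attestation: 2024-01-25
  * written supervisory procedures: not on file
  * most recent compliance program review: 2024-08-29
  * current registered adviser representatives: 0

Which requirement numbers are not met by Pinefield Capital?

1. condition 'manages more than $100 million' holds; advisory agreement template absent → not met
2. code-of-ethics attestation 602 days ago vs limit 540 → not met
3. business-continuity plan present → met
4. condition 'has custody of client assets' holds; written supervisory procedures absent → not met
5. condition 'uses solicitors' holds; custody surprise examination 404 days ago vs limit 365 → not met
6. registered adviser representatives 0 < 6 → not met
7. Form ADV amendment 34 days ago vs limit 30 → not met
8. best-execution review 48 days ago vs limit 45 → not met
9. compliance program review 385 days ago vs limit 365 → not met
10. net capital $145,000 < $150,000 → not met
Not met: 1, 2, 4, 5, 6, 7, 8, 9, 10

1, 2, 4, 5, 6, 7, 8, 9, 10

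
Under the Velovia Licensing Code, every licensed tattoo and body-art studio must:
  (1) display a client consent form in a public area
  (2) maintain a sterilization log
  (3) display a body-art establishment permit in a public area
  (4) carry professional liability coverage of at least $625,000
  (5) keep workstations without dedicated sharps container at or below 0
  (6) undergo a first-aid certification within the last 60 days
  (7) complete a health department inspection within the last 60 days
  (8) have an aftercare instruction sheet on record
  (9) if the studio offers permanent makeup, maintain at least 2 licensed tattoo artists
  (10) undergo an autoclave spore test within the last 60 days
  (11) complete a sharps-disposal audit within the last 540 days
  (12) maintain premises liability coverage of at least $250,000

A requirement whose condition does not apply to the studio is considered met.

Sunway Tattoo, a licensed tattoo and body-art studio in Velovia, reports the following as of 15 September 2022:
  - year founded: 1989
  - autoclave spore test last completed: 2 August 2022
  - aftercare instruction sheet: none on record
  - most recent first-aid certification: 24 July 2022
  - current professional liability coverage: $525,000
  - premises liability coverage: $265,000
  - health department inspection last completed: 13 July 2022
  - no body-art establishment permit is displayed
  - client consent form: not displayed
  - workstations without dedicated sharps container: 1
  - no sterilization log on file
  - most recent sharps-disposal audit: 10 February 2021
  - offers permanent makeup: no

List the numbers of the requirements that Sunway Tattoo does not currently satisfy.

1. client consent form absent → not met
2. sterilization log absent → not met
3. body-art establishment permit absent → not met
4. professional liability coverage $525,000 < $625,000 → not met
5. workstations without dedicated sharps container 1 > 0 → not met
6. first-aid certification 53 days ago vs limit 60 → met
7. health department inspection 64 days ago vs limit 60 → not met
8. aftercare instruction sheet absent → not met
9. condition 'offers permanent makeup' does not hold → requirement n/a → met
10. autoclave spore test 44 days ago vs limit 60 → met
11. sharps-disposal audit 582 days ago vs limit 540 → not met
12. premises liability coverage $265,000 ≥ $250,000 → met
Not met: 1, 2, 3, 4, 5, 7, 8, 11

1, 2, 3, 4, 5, 7, 8, 11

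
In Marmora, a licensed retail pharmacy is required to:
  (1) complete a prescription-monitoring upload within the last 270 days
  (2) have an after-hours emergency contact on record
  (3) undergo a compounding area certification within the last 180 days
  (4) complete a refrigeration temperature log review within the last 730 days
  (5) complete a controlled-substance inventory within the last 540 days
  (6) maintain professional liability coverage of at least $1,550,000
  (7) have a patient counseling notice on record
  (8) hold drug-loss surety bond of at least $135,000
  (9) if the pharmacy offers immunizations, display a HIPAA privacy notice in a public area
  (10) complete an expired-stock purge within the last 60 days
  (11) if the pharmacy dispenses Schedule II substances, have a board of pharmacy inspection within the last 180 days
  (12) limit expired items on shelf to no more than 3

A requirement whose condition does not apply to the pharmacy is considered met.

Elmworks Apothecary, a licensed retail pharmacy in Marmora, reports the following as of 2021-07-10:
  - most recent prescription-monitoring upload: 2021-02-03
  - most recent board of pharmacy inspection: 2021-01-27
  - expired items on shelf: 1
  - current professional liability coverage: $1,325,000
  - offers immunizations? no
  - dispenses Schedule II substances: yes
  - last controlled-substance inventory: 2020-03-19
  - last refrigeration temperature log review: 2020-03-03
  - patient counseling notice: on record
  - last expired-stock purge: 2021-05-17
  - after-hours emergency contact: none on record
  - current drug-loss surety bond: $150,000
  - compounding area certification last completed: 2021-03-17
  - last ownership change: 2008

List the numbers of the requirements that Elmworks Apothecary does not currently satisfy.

2, 6

1. prescription-monitoring upload 157 days ago vs limit 270 → met
2. after-hours emergency contact absent → not met
3. compounding area certification 115 days ago vs limit 180 → met
4. refrigeration temperature log review 494 days ago vs limit 730 → met
5. controlled-substance inventory 478 days ago vs limit 540 → met
6. professional liability coverage $1,325,000 < $1,550,000 → not met
7. patient counseling notice present → met
8. drug-loss surety bond $150,000 ≥ $135,000 → met
9. condition 'offers immunizations' does not hold → requirement n/a → met
10. expired-stock purge 54 days ago vs limit 60 → met
11. condition 'dispenses Schedule II substances' holds; board of pharmacy inspection 164 days ago vs limit 180 → met
12. expired items on shelf 1 ≤ 3 → met
Not met: 2, 6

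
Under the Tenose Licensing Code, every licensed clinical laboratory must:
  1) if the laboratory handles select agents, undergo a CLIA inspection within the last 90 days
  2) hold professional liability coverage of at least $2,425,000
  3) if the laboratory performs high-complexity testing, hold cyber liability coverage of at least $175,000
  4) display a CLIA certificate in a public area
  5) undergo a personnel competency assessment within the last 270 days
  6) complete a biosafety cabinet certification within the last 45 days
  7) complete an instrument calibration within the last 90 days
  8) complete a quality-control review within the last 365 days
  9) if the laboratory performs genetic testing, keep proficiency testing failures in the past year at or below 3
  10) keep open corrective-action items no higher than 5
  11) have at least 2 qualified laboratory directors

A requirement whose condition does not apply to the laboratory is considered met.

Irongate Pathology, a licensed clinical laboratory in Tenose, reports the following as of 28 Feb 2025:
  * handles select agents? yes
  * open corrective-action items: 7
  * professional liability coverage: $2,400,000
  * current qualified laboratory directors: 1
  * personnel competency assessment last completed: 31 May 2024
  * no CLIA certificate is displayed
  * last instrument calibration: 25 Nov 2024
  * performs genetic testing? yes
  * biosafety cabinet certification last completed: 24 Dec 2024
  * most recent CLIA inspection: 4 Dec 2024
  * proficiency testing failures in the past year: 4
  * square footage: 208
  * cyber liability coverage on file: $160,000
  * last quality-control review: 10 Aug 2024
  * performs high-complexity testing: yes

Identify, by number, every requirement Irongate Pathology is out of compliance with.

2, 3, 4, 5, 6, 7, 9, 10, 11

1. condition 'handles select agents' holds; CLIA inspection 86 days ago vs limit 90 → met
2. professional liability coverage $2,400,000 < $2,425,000 → not met
3. condition 'performs high-complexity testing' holds; cyber liability coverage $160,000 < $175,000 → not met
4. CLIA certificate absent → not met
5. personnel competency assessment 273 days ago vs limit 270 → not met
6. biosafety cabinet certification 66 days ago vs limit 45 → not met
7. instrument calibration 95 days ago vs limit 90 → not met
8. quality-control review 202 days ago vs limit 365 → met
9. condition 'performs genetic testing' holds; proficiency testing failures in the past year 4 > 3 → not met
10. open corrective-action items 7 > 5 → not met
11. qualified laboratory directors 1 < 2 → not met
Not met: 2, 3, 4, 5, 6, 7, 9, 10, 11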